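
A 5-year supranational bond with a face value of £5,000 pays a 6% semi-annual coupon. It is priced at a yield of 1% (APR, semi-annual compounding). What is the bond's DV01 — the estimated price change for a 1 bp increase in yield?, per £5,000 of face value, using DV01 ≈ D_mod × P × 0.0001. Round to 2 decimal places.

£2.76

Periodic yield y = 0.005.
  t   CF        PV=CF/(1+0.005)^t    t·PV
  1       150.00       149.2537       149.2537
  2       150.00       148.5112       297.0224
  3       150.00       147.7723       443.3169
  4       150.00       147.0371       588.1485
  5       150.00       146.3056       731.5280
  6       150.00       145.5777       873.4663
  7       150.00       144.8534     1,013.9741
  8       150.00       144.1328     1,153.0622
  9       150.00       143.4157     1,290.7413
  10    5,150.00     4,899.4419    48,994.4189
  Σ                  6,216.3015    55,534.9324
P = 6,216.3015; D_Mac = 8.93376 half-year periods = 4.46688 yrs; D_mod = 4.44466 yrs.
DV01 ≈ 4.44466 × 6,216.3015 × 0.0001 = 2.762932.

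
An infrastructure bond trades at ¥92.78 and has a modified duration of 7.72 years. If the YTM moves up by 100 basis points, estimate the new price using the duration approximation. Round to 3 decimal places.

¥85.617

Duration approximation: ΔP/P ≈ -D_mod · Δy = -7.72 × (+0.01) = -0.077200.
New price ≈ 92.78 × (1 - 0.077200) = 85.617384.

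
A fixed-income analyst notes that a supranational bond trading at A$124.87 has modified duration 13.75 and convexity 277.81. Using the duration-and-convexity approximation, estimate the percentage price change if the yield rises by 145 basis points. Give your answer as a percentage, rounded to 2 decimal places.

-17.02%

Duration effect: -D_mod·Δy = -13.75 × (+0.0145) = -0.199375
Convexity effect: ½·C·(Δy)² = 0.5 × 277.81 × (0.0145)² = +0.02920477625
ΔP/P ≈ -0.199375 + 0.02920477625 = -0.17017022375
= -17.017022375%.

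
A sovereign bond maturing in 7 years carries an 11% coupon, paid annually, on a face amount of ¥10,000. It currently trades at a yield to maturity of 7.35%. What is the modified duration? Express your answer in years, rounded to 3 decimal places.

Periodic yield y = 0.0735. First find Macaulay duration:
  t   CF        PV=CF/(1+0.0735)^t    t·PV
  1     1,100.00     1,024.6856     1,024.6856
  2     1,100.00       954.5278     1,909.0556
  3     1,100.00       889.1736     2,667.5207
  4     1,100.00       828.2940     3,313.1758
  5     1,100.00       771.5826     3,857.9131
  6     1,100.00       718.7542     4,312.5252
  7    11,100.00     6,756.2955    47,294.0686
  Σ                 11,943.3133    64,378.9447
P = 11,943.3133; Macaulay duration = 64,378.9447 / 11,943.3133 = 5.39038 years.
Modified duration = D_Mac / (1 + y) = 5.39038 / 1.0735 = 5.02131 years.

5.021 years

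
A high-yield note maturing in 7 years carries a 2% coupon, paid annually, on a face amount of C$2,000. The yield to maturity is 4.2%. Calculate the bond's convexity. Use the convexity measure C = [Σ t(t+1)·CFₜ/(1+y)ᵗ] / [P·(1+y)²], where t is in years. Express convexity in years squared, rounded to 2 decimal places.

47.35

With y = 0.042:
  t   CF        PV=CF/(1+0.042)^t    t·PV        t(t+1)·PV
  1        40.00        38.3877        38.3877          76.7754
  2        40.00        36.8404        73.6808         221.0425
  3        40.00        35.3555       106.0665         424.2659
  4        40.00        33.9304       135.7216         678.6082
  5        40.00        32.5628       162.8139         976.8832
  6        40.00        31.2503       187.5016       1,312.5110
  7     2,040.00     1,529.5234    10,706.6640      85,653.3122
  Σ                  1,737.8505    11,410.8361      89,343.3985
P = 1,737.8505.
Convexity = Σ t(t+1)·PV / [P·(1+y)²] = 89,343.3985 / (1,737.8505 × 1.085764) = 47.34941.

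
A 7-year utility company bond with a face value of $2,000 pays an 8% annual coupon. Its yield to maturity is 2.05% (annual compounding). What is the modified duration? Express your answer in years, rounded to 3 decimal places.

Periodic yield y = 0.0205. First find Macaulay duration:
  t   CF        PV=CF/(1+0.0205)^t    t·PV
  1       160.00       156.7859       156.7859
  2       160.00       153.6363       307.2727
  3       160.00       150.5501       451.6502
  4       160.00       147.5258       590.1032
  5       160.00       144.5623       722.8113
  6       160.00       141.6583       849.9496
  7     2,160.00     1,873.9702    13,117.7916
  Σ                  2,768.6889    16,196.3645
P = 2,768.6889; Macaulay duration = 16,196.3645 / 2,768.6889 = 5.84983 years.
Modified duration = D_Mac / (1 + y) = 5.84983 / 1.0205 = 5.73232 years.

5.732 years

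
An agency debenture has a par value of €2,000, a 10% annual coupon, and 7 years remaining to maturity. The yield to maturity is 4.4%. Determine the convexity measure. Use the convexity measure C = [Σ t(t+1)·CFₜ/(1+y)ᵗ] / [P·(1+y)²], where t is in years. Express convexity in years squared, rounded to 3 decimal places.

37.709

With y = 0.044:
  t   CF        PV=CF/(1+0.044)^t    t·PV        t(t+1)·PV
  1       200.00       191.5709       191.5709         383.1418
  2       200.00       183.4970       366.9940       1,100.9821
  3       200.00       175.7634       527.2903       2,109.1611
  4       200.00       168.3558       673.4231       3,367.1154
  5       200.00       161.2603       806.3016       4,837.8094
  6       200.00       154.4639       926.7834       6,487.4839
  7     2,200.00     1,627.4932    11,392.4526      91,139.6208
  Σ                  2,662.4045    14,884.8158     109,425.3144
P = 2,662.4045.
Convexity = Σ t(t+1)·PV / [P·(1+y)²] = 109,425.3144 / (2,662.4045 × 1.089936) = 37.70880.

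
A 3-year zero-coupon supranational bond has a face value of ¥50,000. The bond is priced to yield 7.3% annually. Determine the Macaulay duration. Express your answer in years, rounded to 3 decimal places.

3.000 years

A zero-coupon bond has a single cash flow at maturity, so its Macaulay duration equals its maturity: 3 years.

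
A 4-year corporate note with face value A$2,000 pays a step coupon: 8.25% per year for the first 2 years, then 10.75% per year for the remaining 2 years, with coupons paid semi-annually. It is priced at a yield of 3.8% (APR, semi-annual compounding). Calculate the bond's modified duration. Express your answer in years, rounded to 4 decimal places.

Periodic yield y = 0.019. First find Macaulay duration:
  t   CF        PV=CF/(1+0.019)^t    t·PV
  1        82.50        80.9617        80.9617
  2        82.50        79.4521       158.9043
  3        82.50        77.9707       233.9121
  4        82.50        76.5169       306.0675
  5       107.50        97.8448       489.2238
  6       107.50        96.0204       576.1222
  7       107.50        94.2300       659.6100
  8     2,107.50     1,812.9011    14,503.2088
  Σ                  2,415.8976    17,008.0103
P = 2,415.8976; Macaulay duration = 17,008.0103 / 2,415.8976 = 7.04004 half-year periods = 3.52002 years.
Modified duration = D_Mac / (1 + y) = 3.52002 / 1.019 = 3.45439 years.

3.4544 years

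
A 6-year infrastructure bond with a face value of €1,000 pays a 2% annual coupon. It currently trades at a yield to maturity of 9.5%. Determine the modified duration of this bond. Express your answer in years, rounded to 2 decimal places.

5.15 years

Periodic yield y = 0.095. First find Macaulay duration:
  t   CF        PV=CF/(1+0.095)^t    t·PV
  1        20.00        18.2648        18.2648
  2        20.00        16.6802        33.3604
  3        20.00        15.2331        45.6992
  4        20.00        13.9115        55.6459
  5        20.00        12.7046        63.5228
  6     1,020.00       591.7189     3,550.3135
  Σ                    668.5131     3,766.8067
P = 668.5131; Macaulay duration = 3,766.8067 / 668.5131 = 5.63460 years.
Modified duration = D_Mac / (1 + y) = 5.63460 / 1.095 = 5.14576 years.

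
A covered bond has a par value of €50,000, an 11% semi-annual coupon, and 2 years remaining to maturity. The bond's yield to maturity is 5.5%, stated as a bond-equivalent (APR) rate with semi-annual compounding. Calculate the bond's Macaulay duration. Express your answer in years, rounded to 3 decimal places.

Periodic yield y = 0.0275. Discount each cash flow and weight by its period:
  t   CF        PV=CF/(1+0.0275)^t    t·PV
  1     2,750.00     2,676.3990     2,676.3990
  2     2,750.00     2,604.7679     5,209.5358
  3     2,750.00     2,535.0539     7,605.1618
  4    52,750.00    47,325.4925   189,301.9698
  Σ                 55,141.7133   204,793.0664
Price P = Σ PV = 55,141.7133.
Macaulay duration = Σ(t·PV) / P = 204,793.0664 / 55,141.7133 = 3.71394 half-year periods.
In years: 3.71394 / 2 = 1.85697 years.

1.857 years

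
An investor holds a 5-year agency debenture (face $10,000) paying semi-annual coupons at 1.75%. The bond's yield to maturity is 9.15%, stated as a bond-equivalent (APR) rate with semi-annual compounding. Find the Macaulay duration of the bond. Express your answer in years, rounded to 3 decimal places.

Periodic yield y = 0.04575. Discount each cash flow and weight by its period:
  t   CF        PV=CF/(1+0.04575)^t    t·PV
  1        87.50        83.6720        83.6720
  2        87.50        80.0115       160.0230
  3        87.50        76.5111       229.5333
  4        87.50        73.1639       292.6554
  5        87.50        69.9630       349.8152
  6        87.50        66.9023       401.4136
  7        87.50        63.9754       447.8277
  8        87.50        61.1766       489.4125
  9        87.50        58.5002       526.5016
  10   10,087.50     6,449.1847    64,491.8470
  Σ                  7,083.0606    67,472.7013
Price P = Σ PV = 7,083.0606.
Macaulay duration = Σ(t·PV) / P = 67,472.7013 / 7,083.0606 = 9.52592 half-year periods.
In years: 9.52592 / 2 = 4.76296 years.

4.763 years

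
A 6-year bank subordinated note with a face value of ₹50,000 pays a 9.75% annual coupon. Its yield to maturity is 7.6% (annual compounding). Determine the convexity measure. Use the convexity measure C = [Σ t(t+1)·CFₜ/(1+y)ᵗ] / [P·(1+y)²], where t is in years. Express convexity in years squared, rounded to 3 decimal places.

27.318

With y = 0.076:
  t   CF        PV=CF/(1+0.076)^t    t·PV        t(t+1)·PV
  1     4,875.00     4,530.6691     4,530.6691       9,061.3383
  2     4,875.00     4,210.6591     8,421.3181      25,263.9543
  3     4,875.00     3,913.2519    11,739.7557      46,959.0229
  4     4,875.00     3,636.8512    14,547.4049      72,737.0244
  5     4,875.00     3,379.9733    16,899.8663     101,399.1975
  6    54,875.00    35,359.0758   212,154.4549   1,485,081.1842
  Σ                 55,030.4804   268,293.4690   1,740,501.7217
P = 55,030.4804.
Convexity = Σ t(t+1)·PV / [P·(1+y)²] = 1,740,501.7217 / (55,030.4804 × 1.157776) = 27.31786.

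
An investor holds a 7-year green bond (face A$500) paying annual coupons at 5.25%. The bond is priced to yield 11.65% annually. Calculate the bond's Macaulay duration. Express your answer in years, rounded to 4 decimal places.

Periodic yield y = 0.1165. Discount each cash flow and weight by its year:
  t   CF        PV=CF/(1+0.1165)^t    t·PV
  1        26.25        23.5110        23.5110
  2        26.25        21.0577        42.1155
  3        26.25        18.8605        56.5815
  4        26.25        16.8925        67.5701
  5        26.25        15.1299        75.6494
  6        26.25        13.5512        81.3070
  7       526.25       243.3218     1,703.2526
  Σ                    352.3246     2,049.9871
Price P = Σ PV = 352.3246.
Macaulay duration = Σ(t·PV) / P = 2,049.9871 / 352.3246 = 5.81846 years.

5.8185 years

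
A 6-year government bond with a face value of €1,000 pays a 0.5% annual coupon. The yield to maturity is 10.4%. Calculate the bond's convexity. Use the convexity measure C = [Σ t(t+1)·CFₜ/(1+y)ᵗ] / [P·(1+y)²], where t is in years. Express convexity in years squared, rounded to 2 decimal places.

33.67

With y = 0.104:
  t   CF        PV=CF/(1+0.104)^t    t·PV        t(t+1)·PV
  1         5.00         4.5290         4.5290           9.0580
  2         5.00         4.1023         8.2047          24.6141
  3         5.00         3.7159        11.1477          44.5907
  4         5.00         3.3658        13.4634          67.3168
  5         5.00         3.0488        15.2438          91.4631
  6     1,005.00       555.0749     3,330.4496      23,313.1475
  Σ                    573.8368     3,383.0382      23,550.1901
P = 573.8368.
Convexity = Σ t(t+1)·PV / [P·(1+y)²] = 23,550.1901 / (573.8368 × 1.218816) = 33.67192.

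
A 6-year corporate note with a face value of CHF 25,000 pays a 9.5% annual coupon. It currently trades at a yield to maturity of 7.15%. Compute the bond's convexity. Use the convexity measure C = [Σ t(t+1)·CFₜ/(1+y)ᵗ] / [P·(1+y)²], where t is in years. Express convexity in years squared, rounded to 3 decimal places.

With y = 0.0715:
  t   CF        PV=CF/(1+0.0715)^t    t·PV        t(t+1)·PV
  1     2,375.00     2,216.5189     2,216.5189       4,433.0378
  2     2,375.00     2,068.6131     4,137.2261      12,411.6784
  3     2,375.00     1,930.5768     5,791.7305      23,166.9219
  4     2,375.00     1,801.7516     7,207.0063      36,035.0317
  5     2,375.00     1,681.5227     8,407.6135      50,445.6813
  6    27,375.00    18,088.4384   108,530.6305     759,714.4134
  Σ                 27,787.4215   136,290.7259     886,206.7644
P = 27,787.4215.
Convexity = Σ t(t+1)·PV / [P·(1+y)²] = 886,206.7644 / (27,787.4215 × 1.148112) = 27.77810.

27.778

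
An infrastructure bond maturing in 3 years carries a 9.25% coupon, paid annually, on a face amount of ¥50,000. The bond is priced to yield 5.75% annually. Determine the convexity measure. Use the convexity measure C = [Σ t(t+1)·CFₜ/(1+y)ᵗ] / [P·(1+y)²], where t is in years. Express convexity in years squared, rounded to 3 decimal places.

9.610

With y = 0.0575:
  t   CF        PV=CF/(1+0.0575)^t    t·PV        t(t+1)·PV
  1     4,625.00     4,373.5225     4,373.5225       8,747.0449
  2     4,625.00     4,135.7186     8,271.4373      24,814.3118
  3    54,625.00    46,190.2510   138,570.7529     554,283.0115
  Σ                 54,699.4921   151,215.7126     587,844.3682
P = 54,699.4921.
Convexity = Σ t(t+1)·PV / [P·(1+y)²] = 587,844.3682 / (54,699.4921 × 1.118306) = 9.60989.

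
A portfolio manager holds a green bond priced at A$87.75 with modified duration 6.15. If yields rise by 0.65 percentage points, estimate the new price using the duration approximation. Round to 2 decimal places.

Duration approximation: ΔP/P ≈ -D_mod · Δy = -6.15 × (+0.0065) = -0.039975.
New price ≈ 87.75 × (1 - 0.039975) = 84.24219375.

A$84.24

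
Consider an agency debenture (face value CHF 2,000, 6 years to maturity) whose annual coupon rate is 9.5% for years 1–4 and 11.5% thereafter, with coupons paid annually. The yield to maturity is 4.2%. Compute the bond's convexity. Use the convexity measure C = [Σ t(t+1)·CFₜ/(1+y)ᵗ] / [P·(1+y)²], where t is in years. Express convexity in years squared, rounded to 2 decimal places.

30.08

With y = 0.042:
  t   CF        PV=CF/(1+0.042)^t    t·PV        t(t+1)·PV
  1       190.00       182.3417       182.3417         364.6833
  2       190.00       174.9920       349.9840       1,049.9519
  3       190.00       167.9386       503.8157       2,015.2628
  4       190.00       161.1695       644.6778       3,223.3890
  5       230.00       187.2360       936.1798       5,617.0785
  6     2,230.00     1,742.2022    10,453.2130      73,172.4910
  Σ                  2,615.8798    13,070.2119      85,442.8565
P = 2,615.8798.
Convexity = Σ t(t+1)·PV / [P·(1+y)²] = 85,442.8565 / (2,615.8798 × 1.085764) = 30.08310.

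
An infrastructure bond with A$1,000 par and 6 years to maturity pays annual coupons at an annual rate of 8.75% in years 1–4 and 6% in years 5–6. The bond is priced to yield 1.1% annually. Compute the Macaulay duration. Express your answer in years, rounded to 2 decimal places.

5.10 years

Periodic yield y = 0.011. Discount each cash flow and weight by its year:
  t   CF        PV=CF/(1+0.011)^t    t·PV
  1        87.50        86.5480        86.5480
  2        87.50        85.6063       171.2126
  3        87.50        84.6749       254.0246
  4        87.50        83.7536       335.0144
  5        60.00        56.8062       284.0308
  6     1,060.00       992.6564     5,955.9382
  Σ                  1,390.0453     7,086.7686
Price P = Σ PV = 1,390.0453.
Macaulay duration = Σ(t·PV) / P = 7,086.7686 / 1,390.0453 = 5.09823 years.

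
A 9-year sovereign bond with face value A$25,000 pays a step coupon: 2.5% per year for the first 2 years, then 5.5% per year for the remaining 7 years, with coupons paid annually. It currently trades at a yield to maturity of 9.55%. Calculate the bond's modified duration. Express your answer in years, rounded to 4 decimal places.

6.8146 years

Periodic yield y = 0.0955. First find Macaulay duration:
  t   CF        PV=CF/(1+0.0955)^t    t·PV
  1       625.00       570.5157       570.5157
  2       625.00       520.7811     1,041.5623
  3     1,375.00     1,045.8407     3,137.5222
  4     1,375.00       954.6698     3,818.6791
  5     1,375.00       871.4466     4,357.2331
  6     1,375.00       795.4784     4,772.8706
  7     1,375.00       726.1328     5,082.9293
  8     1,375.00       662.8323     5,302.6581
  9    26,375.00    11,605.9590   104,453.6308
  Σ                 17,753.6564   132,537.6012
P = 17,753.6564; Macaulay duration = 132,537.6012 / 17,753.6564 = 7.46537 years.
Modified duration = D_Mac / (1 + y) = 7.46537 / 1.0955 = 6.81458 years.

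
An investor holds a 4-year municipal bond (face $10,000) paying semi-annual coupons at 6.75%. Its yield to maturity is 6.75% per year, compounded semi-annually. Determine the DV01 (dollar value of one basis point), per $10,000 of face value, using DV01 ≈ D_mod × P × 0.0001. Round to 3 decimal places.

$3.455

Periodic yield y = 0.03375.
  t   CF        PV=CF/(1+0.03375)^t    t·PV
  1       337.50       326.4813       326.4813
  2       337.50       315.8223       631.6445
  3       337.50       305.5113       916.5338
  4       337.50       295.5369     1,182.1475
  5       337.50       285.8882     1,429.4408
  6       337.50       276.5544     1,659.3267
  7       337.50       267.5255     1,872.6782
  8    10,337.50     7,926.6803    63,413.4423
  Σ                 10,000.0000    71,431.6951
P = 10,000.0000; D_Mac = 7.14317 half-year periods = 3.57158 yrs; D_mod = 3.45498 yrs.
DV01 ≈ 3.45498 × 10,000.0000 × 0.0001 = 3.454979.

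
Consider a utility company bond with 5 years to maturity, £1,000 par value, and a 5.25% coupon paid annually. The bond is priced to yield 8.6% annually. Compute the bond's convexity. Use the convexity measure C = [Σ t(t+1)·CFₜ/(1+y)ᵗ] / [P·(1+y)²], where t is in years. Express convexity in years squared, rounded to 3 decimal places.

21.983

With y = 0.086:
  t   CF        PV=CF/(1+0.086)^t    t·PV        t(t+1)·PV
  1        52.50        48.3425        48.3425          96.6851
  2        52.50        44.5143        89.0286         267.0859
  3        52.50        40.9892       122.9677         491.8708
  4        52.50        37.7433       150.9732         754.8662
  5     1,052.50       696.7436     3,483.7179      20,902.3075
  Σ                    868.3330     3,895.0300      22,512.8155
P = 868.3330.
Convexity = Σ t(t+1)·PV / [P·(1+y)²] = 22,512.8155 / (868.3330 × 1.179396) = 21.98284.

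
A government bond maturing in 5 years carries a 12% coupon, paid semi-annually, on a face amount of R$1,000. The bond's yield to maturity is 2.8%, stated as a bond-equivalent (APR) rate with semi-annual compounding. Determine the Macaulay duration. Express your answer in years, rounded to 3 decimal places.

Periodic yield y = 0.014. Discount each cash flow and weight by its period:
  t   CF        PV=CF/(1+0.014)^t    t·PV
  1        60.00        59.1716        59.1716
  2        60.00        58.3546       116.7093
  3        60.00        57.5489       172.6468
  4        60.00        56.7544       227.0175
  5        60.00        55.9708       279.8540
  6        60.00        55.1980       331.1881
  7        60.00        54.4359       381.0514
  8        60.00        53.6843       429.4747
  9        60.00        52.9431       476.4882
  10    1,060.00       922.4149     9,224.1491
  Σ                  1,426.4767    11,697.7508
Price P = Σ PV = 1,426.4767.
Macaulay duration = Σ(t·PV) / P = 11,697.7508 / 1,426.4767 = 8.20045 half-year periods.
In years: 8.20045 / 2 = 4.10023 years.

4.100 years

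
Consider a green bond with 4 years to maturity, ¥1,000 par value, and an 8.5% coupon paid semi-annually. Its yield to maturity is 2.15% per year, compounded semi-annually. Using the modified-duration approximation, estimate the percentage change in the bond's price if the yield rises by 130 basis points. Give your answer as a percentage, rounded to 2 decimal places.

Periodic yield y = 0.01075. Modified duration first:
  t   CF        PV=CF/(1+0.01075)^t    t·PV
  1        42.50        42.0480        42.0480
  2        42.50        41.6008        83.2016
  3        42.50        41.1583       123.4750
  4        42.50        40.7206       162.8823
  5        42.50        40.2875       201.4374
  6        42.50        39.8590       239.1540
  7        42.50        39.4351       276.0455
  8     1,042.50       957.0311     7,656.2490
  Σ                  1,242.1404     8,784.4928
P = 1,242.1404; D_Mac = 7.07206 half-year periods = 3.53603 yrs; D_mod = 3.53603/(1+0.01075) = 3.49842 yrs.
ΔP/P ≈ -D_mod · Δy = -3.49842 × (+0.013) = -0.045479 = -4.5479%.

-4.55%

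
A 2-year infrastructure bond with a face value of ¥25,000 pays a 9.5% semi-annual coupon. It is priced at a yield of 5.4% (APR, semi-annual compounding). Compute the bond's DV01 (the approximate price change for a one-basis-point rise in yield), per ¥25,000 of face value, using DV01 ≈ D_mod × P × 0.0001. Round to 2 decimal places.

¥4.91

Periodic yield y = 0.027.
  t   CF        PV=CF/(1+0.027)^t    t·PV
  1     1,187.50     1,156.2804     1,156.2804
  2     1,187.50     1,125.8816     2,251.7632
  3     1,187.50     1,096.2820     3,288.8460
  4    26,187.50    23,540.3148    94,161.2591
  Σ                 26,918.7588   100,858.1488
P = 26,918.7588; D_Mac = 3.74676 half-year periods = 1.87338 yrs; D_mod = 1.82413 yrs.
DV01 ≈ 1.82413 × 26,918.7588 × 0.0001 = 4.910329.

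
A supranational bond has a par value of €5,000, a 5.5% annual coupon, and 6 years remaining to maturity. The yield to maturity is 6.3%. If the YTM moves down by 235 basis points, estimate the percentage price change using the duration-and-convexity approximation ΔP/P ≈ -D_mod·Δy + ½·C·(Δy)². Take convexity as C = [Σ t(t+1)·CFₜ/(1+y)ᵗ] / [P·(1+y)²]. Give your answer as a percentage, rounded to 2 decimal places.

With y = 0.063:
  t   CF        PV=CF/(1+0.063)^t    t·PV        t(t+1)·PV
  1       275.00       258.7018       258.7018         517.4036
  2       275.00       243.3695       486.7390       1,460.2171
  3       275.00       228.9459       686.8377       2,747.3510
  4       275.00       215.3772       861.5086       4,307.5431
  5       275.00       202.6126     1,013.0628       6,078.3769
  6     5,275.00     3,656.1405    21,936.8430     153,557.9011
  Σ                  4,805.1474    25,243.6930     168,668.7927
P = 4,805.1474; D_Mac = 5.25347 yrs; D_mod = 4.94212 yrs; C = 31.06429.
Duration effect: -4.94212 × (-0.0235) = +0.116140
Convexity effect: 0.5 × 31.06429 × (-0.0235)² = +0.0085776
ΔP/P ≈ +0.116140 + 0.0085776 = +0.124717 = +12.4717%.

+12.47%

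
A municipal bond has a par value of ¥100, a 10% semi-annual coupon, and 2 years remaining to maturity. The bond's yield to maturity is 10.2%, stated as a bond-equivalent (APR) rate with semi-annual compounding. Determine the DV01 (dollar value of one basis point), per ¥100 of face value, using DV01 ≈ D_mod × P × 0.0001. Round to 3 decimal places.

¥0.018

Periodic yield y = 0.051.
  t   CF        PV=CF/(1+0.051)^t    t·PV
  1         5.00         4.7574         4.7574
  2         5.00         4.5265         9.0530
  3         5.00         4.3069        12.9206
  4       105.00        86.0555       344.2218
  Σ                     99.6462       370.9529
P = 99.6462; D_Mac = 3.72270 half-year periods = 1.86135 yrs; D_mod = 1.77103 yrs.
DV01 ≈ 1.77103 × 99.6462 × 0.0001 = 0.017648.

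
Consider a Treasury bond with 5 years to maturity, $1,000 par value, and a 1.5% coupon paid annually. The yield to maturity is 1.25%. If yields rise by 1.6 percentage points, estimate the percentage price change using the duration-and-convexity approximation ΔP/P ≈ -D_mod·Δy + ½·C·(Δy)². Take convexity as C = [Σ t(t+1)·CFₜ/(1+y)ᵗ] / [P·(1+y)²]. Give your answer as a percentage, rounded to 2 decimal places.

-7.31%

With y = 0.0125:
  t   CF        PV=CF/(1+0.0125)^t    t·PV        t(t+1)·PV
  1        15.00        14.8148        14.8148          29.6296
  2        15.00        14.6319        29.2638          87.7915
  3        15.00        14.4513        43.3538         173.4153
  4        15.00        14.2729        57.0915         285.4573
  5     1,015.00       953.8737     4,769.3686      28,616.2115
  Σ                  1,012.0446     4,913.8925      29,192.5052
P = 1,012.0446; D_Mac = 4.85541 yrs; D_mod = 4.79547 yrs; C = 28.13725.
Duration effect: -4.79547 × (+0.016) = -0.076727
Convexity effect: 0.5 × 28.13725 × (0.016)² = +0.0036016
ΔP/P ≈ -0.076727 + 0.0036016 = -0.073126 = -7.3126%.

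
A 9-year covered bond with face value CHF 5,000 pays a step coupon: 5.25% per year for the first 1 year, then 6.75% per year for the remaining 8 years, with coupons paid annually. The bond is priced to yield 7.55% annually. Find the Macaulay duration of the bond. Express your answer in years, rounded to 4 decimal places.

Periodic yield y = 0.0755. Discount each cash flow and weight by its year:
  t   CF        PV=CF/(1+0.0755)^t    t·PV
  1       262.50       244.0725       244.0725
  2       337.50       291.7783       583.5565
  3       337.50       271.2955       813.8864
  4       337.50       252.2505     1,009.0022
  5       337.50       234.5426     1,172.7129
  6       337.50       218.0777     1,308.4663
  7       337.50       202.7687     1,419.3808
  8       337.50       188.5343     1,508.2747
  9     5,337.50     2,772.3251    24,950.9258
  Σ                  4,675.6452    33,010.2781
Price P = Σ PV = 4,675.6452.
Macaulay duration = Σ(t·PV) / P = 33,010.2781 / 4,675.6452 = 7.06005 years.

7.0600 years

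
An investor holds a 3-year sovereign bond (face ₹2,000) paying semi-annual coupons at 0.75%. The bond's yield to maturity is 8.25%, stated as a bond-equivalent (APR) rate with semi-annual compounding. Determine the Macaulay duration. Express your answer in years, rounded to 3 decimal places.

2.968 years

Periodic yield y = 0.04125. Discount each cash flow and weight by its period:
  t   CF        PV=CF/(1+0.04125)^t    t·PV
  1         7.50         7.2029         7.2029
  2         7.50         6.9175        13.8351
  3         7.50         6.6435        19.9305
  4         7.50         6.3803        25.5212
  5         7.50         6.1275        30.6377
  6     2,007.50     1,575.1629     9,450.9773
  Σ                  1,608.4346     9,548.1046
Price P = Σ PV = 1,608.4346.
Macaulay duration = Σ(t·PV) / P = 9,548.1046 / 1,608.4346 = 5.93627 half-year periods.
In years: 5.93627 / 2 = 2.96814 years.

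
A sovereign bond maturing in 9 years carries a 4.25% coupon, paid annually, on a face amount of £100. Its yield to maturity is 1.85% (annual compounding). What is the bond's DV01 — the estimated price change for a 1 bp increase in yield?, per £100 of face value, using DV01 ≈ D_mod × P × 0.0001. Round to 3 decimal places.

Periodic yield y = 0.0185.
  t   CF        PV=CF/(1+0.0185)^t    t·PV
  1         4.25         4.1728         4.1728
  2         4.25         4.0970         8.1940
  3         4.25         4.0226        12.0678
  4         4.25         3.9495        15.7981
  5         4.25         3.8778        19.3889
  6         4.25         3.8073        22.8441
  7         4.25         3.7382        26.1673
  8         4.25         3.6703        29.3623
  9       104.25        88.3948       795.5533
  Σ                    119.7304       933.5487
P = 119.7304; D_Mac = 7.79709 yrs; D_mod = 7.65547 yrs.
DV01 ≈ 7.65547 × 119.7304 × 0.0001 = 0.091659.

£0.092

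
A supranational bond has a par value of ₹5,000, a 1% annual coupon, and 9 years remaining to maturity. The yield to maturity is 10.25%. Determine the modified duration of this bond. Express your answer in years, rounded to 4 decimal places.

7.6552 years

Periodic yield y = 0.1025. First find Macaulay duration:
  t   CF        PV=CF/(1+0.1025)^t    t·PV
  1        50.00        45.3515        45.3515
  2        50.00        41.1351        82.2702
  3        50.00        37.3108       111.9323
  4        50.00        33.8420       135.3679
  5        50.00        30.6957       153.4783
  6        50.00        27.8419       167.0512
  7        50.00        25.2534       176.7738
  8        50.00        22.9056       183.2446
  9     5,050.00     2,098.3793    18,885.4138
  Σ                  2,362.7152    19,940.8836
P = 2,362.7152; Macaulay duration = 19,940.8836 / 2,362.7152 = 8.43982 years.
Modified duration = D_Mac / (1 + y) = 8.43982 / 1.1025 = 7.65516 years.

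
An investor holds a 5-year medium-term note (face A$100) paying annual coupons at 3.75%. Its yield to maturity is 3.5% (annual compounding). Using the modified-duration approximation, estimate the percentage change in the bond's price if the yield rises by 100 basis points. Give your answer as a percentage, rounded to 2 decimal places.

Periodic yield y = 0.035. Modified duration first:
  t   CF        PV=CF/(1+0.035)^t    t·PV
  1         3.75         3.6232         3.6232
  2         3.75         3.5007         7.0013
  3         3.75         3.3823        10.1469
  4         3.75         3.2679        13.0716
  5       103.75        87.3547       436.7736
  Σ                    101.1288       470.6166
P = 101.1288; D_Mac = 4.65364 yrs; D_mod = 4.65364/(1+0.035) = 4.49627 yrs.
ΔP/P ≈ -D_mod · Δy = -4.49627 × (+0.01) = -0.044963 = -4.4963%.

-4.50%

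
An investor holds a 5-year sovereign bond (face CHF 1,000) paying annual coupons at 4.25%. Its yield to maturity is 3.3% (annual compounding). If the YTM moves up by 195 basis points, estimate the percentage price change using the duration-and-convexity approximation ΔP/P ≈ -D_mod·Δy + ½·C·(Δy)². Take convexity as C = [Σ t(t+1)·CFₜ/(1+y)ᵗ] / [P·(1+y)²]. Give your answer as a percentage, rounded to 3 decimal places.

With y = 0.033:
  t   CF        PV=CF/(1+0.033)^t    t·PV        t(t+1)·PV
  1        42.50        41.1423        41.1423          82.2846
  2        42.50        39.8280        79.6560         238.9679
  3        42.50        38.5556       115.6669         462.6677
  4        42.50        37.3240       149.2958         746.4791
  5     1,042.50       886.2872     4,431.4358      26,588.6147
  Σ                  1,043.1370     4,817.1968      28,119.0140
P = 1,043.1370; D_Mac = 4.61799 yrs; D_mod = 4.47047 yrs; C = 25.26144.
Duration effect: -4.47047 × (+0.0195) = -0.087174
Convexity effect: 0.5 × 25.26144 × (0.0195)² = +0.0048028
ΔP/P ≈ -0.087174 + 0.0048028 = -0.082371 = -8.2371%.

-8.237%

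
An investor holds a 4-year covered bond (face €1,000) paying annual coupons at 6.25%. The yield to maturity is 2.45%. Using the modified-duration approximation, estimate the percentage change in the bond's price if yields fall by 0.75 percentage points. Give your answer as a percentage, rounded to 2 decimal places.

+2.70%

Periodic yield y = 0.0245. Modified duration first:
  t   CF        PV=CF/(1+0.0245)^t    t·PV
  1        62.50        61.0054        61.0054
  2        62.50        59.5465       119.0930
  3        62.50        58.1225       174.3674
  4     1,062.50       964.4530     3,857.8122
  Σ                  1,143.1274     4,212.2779
P = 1,143.1274; D_Mac = 3.68487 yrs; D_mod = 3.68487/(1+0.0245) = 3.59675 yrs.
ΔP/P ≈ -D_mod · Δy = -3.59675 × (-0.0075) = +0.026976 = +2.6976%.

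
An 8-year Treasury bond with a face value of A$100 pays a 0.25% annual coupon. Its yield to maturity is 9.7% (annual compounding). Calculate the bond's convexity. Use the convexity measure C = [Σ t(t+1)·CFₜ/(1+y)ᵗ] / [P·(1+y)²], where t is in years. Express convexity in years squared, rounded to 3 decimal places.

With y = 0.097:
  t   CF        PV=CF/(1+0.097)^t    t·PV        t(t+1)·PV
  1         0.25         0.2279         0.2279           0.4558
  2         0.25         0.2077         0.4155           1.2465
  3         0.25         0.1894         0.5681           2.2725
  4         0.25         0.1726         0.6905           3.4526
  5         0.25         0.1574         0.7868           4.7209
  6         0.25         0.1434         0.8607           6.0249
  7         0.25         0.1308         0.9154           7.3229
  8       100.25        47.8004       382.4031       3,441.6275
  Σ                     49.0296       386.8679       3,467.1235
P = 49.0296.
Convexity = Σ t(t+1)·PV / [P·(1+y)²] = 3,467.1235 / (49.0296 × 1.203409) = 58.76215.

58.762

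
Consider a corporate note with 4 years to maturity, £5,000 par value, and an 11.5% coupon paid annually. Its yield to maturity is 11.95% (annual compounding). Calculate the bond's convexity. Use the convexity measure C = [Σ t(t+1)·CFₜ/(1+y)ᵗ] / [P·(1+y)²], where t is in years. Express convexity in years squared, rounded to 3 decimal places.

With y = 0.1195:
  t   CF        PV=CF/(1+0.1195)^t    t·PV        t(t+1)·PV
  1       575.00       513.6222       513.6222       1,027.2443
  2       575.00       458.7960       917.5921       2,752.7762
  3       575.00       409.8223     1,229.4668       4,917.8672
  4     5,575.00     3,549.3472    14,197.3887      70,986.9433
  Σ                  4,931.5876    16,858.0697      79,684.8310
P = 4,931.5876.
Convexity = Σ t(t+1)·PV / [P·(1+y)²] = 79,684.8310 / (4,931.5876 × 1.253280) = 12.89261.

12.893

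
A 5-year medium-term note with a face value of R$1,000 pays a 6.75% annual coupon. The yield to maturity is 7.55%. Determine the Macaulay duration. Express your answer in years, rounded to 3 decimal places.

Periodic yield y = 0.0755. Discount each cash flow and weight by its year:
  t   CF        PV=CF/(1+0.0755)^t    t·PV
  1        67.50        62.7615        62.7615
  2        67.50        58.3557       116.7113
  3        67.50        54.2591       162.7773
  4        67.50        50.4501       201.8004
  5     1,067.50       741.8495     3,709.2475
  Σ                    967.6759     4,253.2980
Price P = Σ PV = 967.6759.
Macaulay duration = Σ(t·PV) / P = 4,253.2980 / 967.6759 = 4.39537 years.

4.395 years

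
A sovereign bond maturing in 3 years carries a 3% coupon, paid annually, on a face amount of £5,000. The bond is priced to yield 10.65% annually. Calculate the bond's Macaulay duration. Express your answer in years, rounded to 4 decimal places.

Periodic yield y = 0.1065. Discount each cash flow and weight by its year:
  t   CF        PV=CF/(1+0.1065)^t    t·PV
  1       150.00       135.5626       135.5626
  2       150.00       122.5148       245.0295
  3     5,150.00     3,801.4823    11,404.4469
  Σ                  4,059.5597    11,785.0391
Price P = Σ PV = 4,059.5597.
Macaulay duration = Σ(t·PV) / P = 11,785.0391 / 4,059.5597 = 2.90303 years.

2.9030 years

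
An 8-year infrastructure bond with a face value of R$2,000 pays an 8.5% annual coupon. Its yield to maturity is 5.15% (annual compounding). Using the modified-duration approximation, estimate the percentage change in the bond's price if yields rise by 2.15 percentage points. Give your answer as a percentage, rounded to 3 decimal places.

-12.900%

Periodic yield y = 0.0515. Modified duration first:
  t   CF        PV=CF/(1+0.0515)^t    t·PV
  1       170.00       161.6738       161.6738
  2       170.00       153.7554       307.5108
  3       170.00       146.2248       438.6745
  4       170.00       139.0631       556.2523
  5       170.00       132.2521       661.2604
  6       170.00       125.7747       754.6481
  7       170.00       119.6145       837.3018
  8     2,170.00     1,452.0632    11,616.5056
  Σ                  2,430.4216    15,333.8273
P = 2,430.4216; D_Mac = 6.30912 yrs; D_mod = 6.30912/(1+0.0515) = 6.00012 yrs.
ΔP/P ≈ -D_mod · Δy = -6.00012 × (+0.0215) = -0.129003 = -12.9003%.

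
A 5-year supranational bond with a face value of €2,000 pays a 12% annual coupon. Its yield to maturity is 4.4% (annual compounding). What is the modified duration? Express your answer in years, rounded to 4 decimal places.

3.9983 years

Periodic yield y = 0.044. First find Macaulay duration:
  t   CF        PV=CF/(1+0.044)^t    t·PV
  1       240.00       229.8851       229.8851
  2       240.00       220.1964       440.3928
  3       240.00       210.9161       632.7483
  4       240.00       202.0269       808.1077
  5     2,240.00     1,806.1155     9,030.5776
  Σ                  2,669.1400    11,141.7115
P = 2,669.1400; Macaulay duration = 11,141.7115 / 2,669.1400 = 4.17427 years.
Modified duration = D_Mac / (1 + y) = 4.17427 / 1.044 = 3.99834 years.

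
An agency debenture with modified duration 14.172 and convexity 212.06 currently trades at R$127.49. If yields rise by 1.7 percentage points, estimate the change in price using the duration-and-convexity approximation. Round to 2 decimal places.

-R$26.81

Duration effect: -D_mod·Δy = -14.172 × (+0.017) = -0.240924
Convexity effect: ½·C·(Δy)² = 0.5 × 212.06 × (0.017)² = +0.03064267
ΔP/P ≈ -0.240924 + 0.03064267 = -0.21028133
ΔP ≈ 127.49 × (-0.21028133) = -26.8087667617.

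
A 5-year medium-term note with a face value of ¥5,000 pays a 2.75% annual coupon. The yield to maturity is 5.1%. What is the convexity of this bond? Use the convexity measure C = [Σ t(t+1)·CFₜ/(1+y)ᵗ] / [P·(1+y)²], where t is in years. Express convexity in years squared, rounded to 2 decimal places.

With y = 0.051:
  t   CF        PV=CF/(1+0.051)^t    t·PV        t(t+1)·PV
  1       137.50       130.8278       130.8278         261.6556
  2       137.50       124.4793       248.9587         746.8760
  3       137.50       118.4390       355.3169       1,421.2674
  4       137.50       112.6917       450.7667       2,253.8335
  5     5,137.50     4,006.2519    20,031.2596     120,187.5575
  Σ                  4,492.6897    21,217.1296     124,871.1900
P = 4,492.6897.
Convexity = Σ t(t+1)·PV / [P·(1+y)²] = 124,871.1900 / (4,492.6897 × 1.104601) = 25.16230.

25.16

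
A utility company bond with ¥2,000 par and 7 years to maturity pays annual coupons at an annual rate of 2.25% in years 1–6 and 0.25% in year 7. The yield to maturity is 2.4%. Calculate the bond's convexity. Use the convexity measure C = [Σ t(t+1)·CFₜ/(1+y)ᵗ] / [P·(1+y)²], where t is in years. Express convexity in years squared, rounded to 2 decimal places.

With y = 0.024:
  t   CF        PV=CF/(1+0.024)^t    t·PV        t(t+1)·PV
  1        45.00        43.9453        43.9453          87.8906
  2        45.00        42.9153        85.8307         257.4921
  3        45.00        41.9095       125.7285         502.9142
  4        45.00        40.9273       163.7090         818.5452
  5        45.00        39.9680       199.8401       1,199.0409
  6        45.00        39.0313       234.1877       1,639.3137
  7     2,005.00     1,698.3011    11,888.1074      95,104.8593
  Σ                  1,946.9978    12,741.3488      99,610.0560
P = 1,946.9978.
Convexity = Σ t(t+1)·PV / [P·(1+y)²] = 99,610.0560 / (1,946.9978 × 1.048576) = 48.79079.

48.79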